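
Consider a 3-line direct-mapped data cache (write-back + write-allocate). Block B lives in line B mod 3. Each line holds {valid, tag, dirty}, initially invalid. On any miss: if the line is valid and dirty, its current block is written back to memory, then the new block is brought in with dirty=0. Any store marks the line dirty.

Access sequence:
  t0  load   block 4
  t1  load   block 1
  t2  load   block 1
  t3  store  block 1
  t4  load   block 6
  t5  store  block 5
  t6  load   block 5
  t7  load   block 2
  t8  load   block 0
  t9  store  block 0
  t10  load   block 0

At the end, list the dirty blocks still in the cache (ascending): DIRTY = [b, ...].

DIRTY = [0, 1]

0: R B4 -> L1 miss  d=-]
1: R B1 -> L1 miss  d=-]
2: R B1 -> L1 hit  d=-]
3: W B1 -> L1 hit  d=D]
4: R B6 -> L0 miss  d=-]
5: W B5 -> L2 miss  d=D]
6: R B5 -> L2 hit  d=D]
7: R B2 -> L2 miss wb->B5  d=-]
8: R B0 -> L0 miss  d=-]
9: W B0 -> L0 hit  d=D]
10: R B0 -> L0 hit  d=D]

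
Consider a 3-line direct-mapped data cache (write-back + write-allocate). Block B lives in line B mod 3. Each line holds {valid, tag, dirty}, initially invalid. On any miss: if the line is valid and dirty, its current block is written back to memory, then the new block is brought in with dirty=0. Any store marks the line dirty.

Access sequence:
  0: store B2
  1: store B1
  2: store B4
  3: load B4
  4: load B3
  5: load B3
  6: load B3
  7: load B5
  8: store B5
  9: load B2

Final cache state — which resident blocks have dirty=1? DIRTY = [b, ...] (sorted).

  0 | W B2 → L2 miss [D]
  1 | W B1 → L1 miss [D]
  2 | W B4 → L1 miss wb→B1 [D]
  3 | R B4 → L1 hit [D]
  4 | R B3 → L0 miss [-]
  5 | R B3 → L0 hit [-]
  6 | R B3 → L0 hit [-]
  7 | R B5 → L2 miss wb→B2 [-]
  8 | W B5 → L2 hit [D]
  9 | R B2 → L2 miss wb→B5 [-]

DIRTY = [4]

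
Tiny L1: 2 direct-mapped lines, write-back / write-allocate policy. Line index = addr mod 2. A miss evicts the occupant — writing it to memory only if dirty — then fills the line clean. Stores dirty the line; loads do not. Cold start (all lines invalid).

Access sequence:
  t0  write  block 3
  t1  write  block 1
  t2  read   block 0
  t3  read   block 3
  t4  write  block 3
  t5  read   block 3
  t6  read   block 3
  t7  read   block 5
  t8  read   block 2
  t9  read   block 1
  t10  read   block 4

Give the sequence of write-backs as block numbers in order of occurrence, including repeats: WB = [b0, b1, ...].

0: W B3 → L1 miss [D]
1: W B1 → L1 miss wb→B3 [D]
2: R B0 → L0 miss [-]
3: R B3 → L1 miss wb→B1 [-]
4: W B3 → L1 hit [D]
5: R B3 → L1 hit [D]
6: R B3 → L1 hit [D]
7: R B5 → L1 miss wb→B3 [-]
8: R B2 → L0 miss [-]
9: R B1 → L1 miss [-]
10: R B4 → L0 miss [-]

WB = [3, 1, 3]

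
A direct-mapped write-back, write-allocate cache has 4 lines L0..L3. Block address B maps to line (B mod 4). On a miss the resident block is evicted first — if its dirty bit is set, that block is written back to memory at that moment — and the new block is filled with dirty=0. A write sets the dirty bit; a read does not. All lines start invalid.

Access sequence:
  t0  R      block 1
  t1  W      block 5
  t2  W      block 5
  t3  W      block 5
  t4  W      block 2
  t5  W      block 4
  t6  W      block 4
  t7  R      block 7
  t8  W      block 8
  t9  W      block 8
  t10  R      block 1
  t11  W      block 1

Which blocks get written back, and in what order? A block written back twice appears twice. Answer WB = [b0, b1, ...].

  0 | R B1 → L1 miss [-]
  1 | W B5 → L1 miss [D]
  2 | W B5 → L1 hit [D]
  3 | W B5 → L1 hit [D]
  4 | W B2 → L2 miss [D]
  5 | W B4 → L0 miss [D]
  6 | W B4 → L0 hit [D]
  7 | R B7 → L3 miss [-]
  8 | W B8 → L0 miss wb→B4 [D]
  9 | W B8 → L0 hit [D]
  10 | R B1 → L1 miss wb→B5 [-]
  11 | W B1 → L1 hit [D]

WB = [4, 5]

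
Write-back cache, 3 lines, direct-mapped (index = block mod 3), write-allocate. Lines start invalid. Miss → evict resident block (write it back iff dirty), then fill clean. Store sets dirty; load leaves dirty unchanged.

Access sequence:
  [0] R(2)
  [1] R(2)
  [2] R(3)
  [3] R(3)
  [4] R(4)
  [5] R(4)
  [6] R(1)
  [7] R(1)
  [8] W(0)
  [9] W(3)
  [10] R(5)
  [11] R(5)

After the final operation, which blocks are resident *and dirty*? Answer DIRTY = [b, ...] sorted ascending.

DIRTY = [3]

0: R B2 → L2 miss [-]
1: R B2 → L2 hit [-]
2: R B3 → L0 miss [-]
3: R B3 → L0 hit [-]
4: R B4 → L1 miss [-]
5: R B4 → L1 hit [-]
6: R B1 → L1 miss [-]
7: R B1 → L1 hit [-]
8: W B0 → L0 miss [D]
9: W B3 → L0 miss wb→B0 [D]
10: R B5 → L2 miss [-]
11: R B5 → L2 hit [-]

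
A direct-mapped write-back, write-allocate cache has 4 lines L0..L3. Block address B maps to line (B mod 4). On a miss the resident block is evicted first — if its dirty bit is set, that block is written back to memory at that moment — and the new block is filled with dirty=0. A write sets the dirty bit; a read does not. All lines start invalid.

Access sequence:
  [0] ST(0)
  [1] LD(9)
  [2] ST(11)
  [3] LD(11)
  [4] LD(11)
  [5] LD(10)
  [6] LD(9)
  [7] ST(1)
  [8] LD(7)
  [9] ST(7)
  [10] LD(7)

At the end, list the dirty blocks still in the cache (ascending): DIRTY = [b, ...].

0: W B0 → L0 miss [D]
1: R B9 → L1 miss [-]
2: W B11 → L3 miss [D]
3: R B11 → L3 hit [D]
4: R B11 → L3 hit [D]
5: R B10 → L2 miss [-]
6: R B9 → L1 hit [-]
7: W B1 → L1 miss [D]
8: R B7 → L3 miss wb→B11 [-]
9: W B7 → L3 hit [D]
10: R B7 → L3 hit [D]

DIRTY = [0, 1, 7]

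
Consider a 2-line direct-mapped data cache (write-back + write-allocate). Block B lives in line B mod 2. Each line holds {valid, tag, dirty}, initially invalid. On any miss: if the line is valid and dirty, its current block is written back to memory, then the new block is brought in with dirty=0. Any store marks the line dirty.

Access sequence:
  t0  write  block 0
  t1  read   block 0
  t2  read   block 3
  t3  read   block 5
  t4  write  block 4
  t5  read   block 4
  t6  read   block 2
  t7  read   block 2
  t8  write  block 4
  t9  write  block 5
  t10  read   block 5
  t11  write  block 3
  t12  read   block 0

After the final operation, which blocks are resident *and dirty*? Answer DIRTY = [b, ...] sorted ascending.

0: W B0 → L0 miss [D]
1: R B0 → L0 hit [D]
2: R B3 → L1 miss [-]
3: R B5 → L1 miss [-]
4: W B4 → L0 miss wb→B0 [D]
5: R B4 → L0 hit [D]
6: R B2 → L0 miss wb→B4 [-]
7: R B2 → L0 hit [-]
8: W B4 → L0 miss [D]
9: W B5 → L1 hit [D]
10: R B5 → L1 hit [D]
11: W B3 → L1 miss wb→B5 [D]
12: R B0 → L0 miss wb→B4 [-]

DIRTY = [3]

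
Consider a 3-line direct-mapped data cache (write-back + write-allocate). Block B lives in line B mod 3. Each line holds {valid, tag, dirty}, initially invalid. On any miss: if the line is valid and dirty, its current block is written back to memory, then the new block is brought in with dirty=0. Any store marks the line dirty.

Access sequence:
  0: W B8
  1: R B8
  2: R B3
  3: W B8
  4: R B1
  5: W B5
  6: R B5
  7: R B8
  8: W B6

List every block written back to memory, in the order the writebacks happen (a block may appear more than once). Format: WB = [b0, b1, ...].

0: W B8 → L2 miss [D]
1: R B8 → L2 hit [D]
2: R B3 → L0 miss [-]
3: W B8 → L2 hit [D]
4: R B1 → L1 miss [-]
5: W B5 → L2 miss wb→B8 [D]
6: R B5 → L2 hit [D]
7: R B8 → L2 miss wb→B5 [-]
8: W B6 → L0 miss [D]

WB = [8, 5]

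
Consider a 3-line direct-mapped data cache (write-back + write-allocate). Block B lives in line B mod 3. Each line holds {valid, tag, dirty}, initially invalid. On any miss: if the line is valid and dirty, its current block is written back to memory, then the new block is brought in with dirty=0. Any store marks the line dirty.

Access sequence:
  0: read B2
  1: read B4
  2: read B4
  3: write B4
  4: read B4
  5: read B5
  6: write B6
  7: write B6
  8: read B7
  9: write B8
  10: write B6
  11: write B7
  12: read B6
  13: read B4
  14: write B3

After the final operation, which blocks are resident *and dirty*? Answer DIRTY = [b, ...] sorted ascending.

0: R B2 → L2 miss [-]
1: R B4 → L1 miss [-]
2: R B4 → L1 hit [-]
3: W B4 → L1 hit [D]
4: R B4 → L1 hit [D]
5: R B5 → L2 miss [-]
6: W B6 → L0 miss [D]
7: W B6 → L0 hit [D]
8: R B7 → L1 miss wb→B4 [-]
9: W B8 → L2 miss [D]
10: W B6 → L0 hit [D]
11: W B7 → L1 hit [D]
12: R B6 → L0 hit [D]
13: R B4 → L1 miss wb→B7 [-]
14: W B3 → L0 miss wb→B6 [D]

DIRTY = [3, 8]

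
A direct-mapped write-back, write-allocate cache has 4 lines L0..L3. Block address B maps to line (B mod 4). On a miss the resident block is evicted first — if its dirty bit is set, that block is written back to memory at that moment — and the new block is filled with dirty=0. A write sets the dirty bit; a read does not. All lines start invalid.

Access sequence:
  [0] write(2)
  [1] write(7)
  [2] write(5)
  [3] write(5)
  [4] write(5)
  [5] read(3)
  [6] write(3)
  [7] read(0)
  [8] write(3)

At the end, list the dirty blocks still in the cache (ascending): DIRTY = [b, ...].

0: W B2 -> L2 miss  d=D]
1: W B7 -> L3 miss  d=D]
2: W B5 -> L1 miss  d=D]
3: W B5 -> L1 hit  d=D]
4: W B5 -> L1 hit  d=D]
5: R B3 -> L3 miss wb->B7  d=-]
6: W B3 -> L3 hit  d=D]
7: R B0 -> L0 miss  d=-]
8: W B3 -> L3 hit  d=D]

DIRTY = [2, 3, 5]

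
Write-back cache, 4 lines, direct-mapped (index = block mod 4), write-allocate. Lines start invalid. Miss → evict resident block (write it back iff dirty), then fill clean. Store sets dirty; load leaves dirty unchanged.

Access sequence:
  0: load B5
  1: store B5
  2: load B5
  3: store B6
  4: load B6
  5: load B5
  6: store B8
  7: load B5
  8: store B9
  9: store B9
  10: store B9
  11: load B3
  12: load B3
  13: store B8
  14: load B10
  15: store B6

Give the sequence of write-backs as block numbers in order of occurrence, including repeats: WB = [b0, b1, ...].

WB = [5, 6]

  0 | R B5 → L1 miss [-]
  1 | W B5 → L1 hit [D]
  2 | R B5 → L1 hit [D]
  3 | W B6 → L2 miss [D]
  4 | R B6 → L2 hit [D]
  5 | R B5 → L1 hit [D]
  6 | W B8 → L0 miss [D]
  7 | R B5 → L1 hit [D]
  8 | W B9 → L1 miss wb→B5 [D]
  9 | W B9 → L1 hit [D]
  10 | W B9 → L1 hit [D]
  11 | R B3 → L3 miss [-]
  12 | R B3 → L3 hit [-]
  13 | W B8 → L0 hit [D]
  14 | R B10 → L2 miss wb→B6 [-]
  15 | W B6 → L2 miss [D]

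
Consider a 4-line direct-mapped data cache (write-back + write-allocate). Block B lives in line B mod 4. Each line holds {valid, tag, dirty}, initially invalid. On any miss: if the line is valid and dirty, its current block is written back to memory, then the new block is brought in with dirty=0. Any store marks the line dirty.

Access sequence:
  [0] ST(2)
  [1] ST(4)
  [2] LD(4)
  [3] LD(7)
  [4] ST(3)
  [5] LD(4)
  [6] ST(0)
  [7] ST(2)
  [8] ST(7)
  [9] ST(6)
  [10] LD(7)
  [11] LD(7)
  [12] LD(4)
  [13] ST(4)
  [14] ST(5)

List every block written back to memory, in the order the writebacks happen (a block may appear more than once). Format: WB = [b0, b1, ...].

  0 | W B2 → L2 miss [D]
  1 | W B4 → L0 miss [D]
  2 | R B4 → L0 hit [D]
  3 | R B7 → L3 miss [-]
  4 | W B3 → L3 miss [D]
  5 | R B4 → L0 hit [D]
  6 | W B0 → L0 miss wb→B4 [D]
  7 | W B2 → L2 hit [D]
  8 | W B7 → L3 miss wb→B3 [D]
  9 | W B6 → L2 miss wb→B2 [D]
  10 | R B7 → L3 hit [D]
  11 | R B7 → L3 hit [D]
  12 | R B4 → L0 miss wb→B0 [-]
  13 | W B4 → L0 hit [D]
  14 | W B5 → L1 miss [D]

WB = [4, 3, 2, 0]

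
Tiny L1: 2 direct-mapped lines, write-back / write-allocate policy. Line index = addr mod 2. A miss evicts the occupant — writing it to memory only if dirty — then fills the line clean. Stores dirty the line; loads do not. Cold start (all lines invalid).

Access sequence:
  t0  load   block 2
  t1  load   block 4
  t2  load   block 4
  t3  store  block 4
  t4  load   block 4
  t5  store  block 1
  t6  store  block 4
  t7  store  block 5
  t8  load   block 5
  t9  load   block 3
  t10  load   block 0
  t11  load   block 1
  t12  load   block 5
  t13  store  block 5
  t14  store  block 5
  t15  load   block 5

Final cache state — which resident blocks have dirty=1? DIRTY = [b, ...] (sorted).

0: R B2 -> L0 miss  d=-]
1: R B4 -> L0 miss  d=-]
2: R B4 -> L0 hit  d=-]
3: W B4 -> L0 hit  d=D]
4: R B4 -> L0 hit  d=D]
5: W B1 -> L1 miss  d=D]
6: W B4 -> L0 hit  d=D]
7: W B5 -> L1 miss wb->B1  d=D]
8: R B5 -> L1 hit  d=D]
9: R B3 -> L1 miss wb->B5  d=-]
10: R B0 -> L0 miss wb->B4  d=-]
11: R B1 -> L1 miss  d=-]
12: R B5 -> L1 miss  d=-]
13: W B5 -> L1 hit  d=D]
14: W B5 -> L1 hit  d=D]
15: R B5 -> L1 hit  d=D]

DIRTY = [5]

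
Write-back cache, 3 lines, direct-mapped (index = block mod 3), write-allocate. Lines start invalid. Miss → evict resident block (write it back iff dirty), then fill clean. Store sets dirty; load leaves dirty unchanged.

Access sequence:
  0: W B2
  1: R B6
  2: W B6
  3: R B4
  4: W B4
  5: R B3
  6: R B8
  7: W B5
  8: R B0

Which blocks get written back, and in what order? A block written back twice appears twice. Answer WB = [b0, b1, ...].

0: W B2 -> L2 miss  d=D]
1: R B6 -> L0 miss  d=-]
2: W B6 -> L0 hit  d=D]
3: R B4 -> L1 miss  d=-]
4: W B4 -> L1 hit  d=D]
5: R B3 -> L0 miss wb->B6  d=-]
6: R B8 -> L2 miss wb->B2  d=-]
7: W B5 -> L2 miss  d=D]
8: R B0 -> L0 miss  d=-]

WB = [6, 2]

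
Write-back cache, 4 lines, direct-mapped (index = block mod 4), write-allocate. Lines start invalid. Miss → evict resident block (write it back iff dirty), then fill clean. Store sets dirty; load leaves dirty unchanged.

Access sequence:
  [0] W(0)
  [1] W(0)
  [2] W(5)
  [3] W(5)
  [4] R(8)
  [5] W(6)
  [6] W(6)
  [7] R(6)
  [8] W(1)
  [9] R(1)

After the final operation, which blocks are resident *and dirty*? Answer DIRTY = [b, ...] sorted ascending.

DIRTY = [1, 6]

0: W B0 → L0 miss [D]
1: W B0 → L0 hit [D]
2: W B5 → L1 miss [D]
3: W B5 → L1 hit [D]
4: R B8 → L0 miss wb→B0 [-]
5: W B6 → L2 miss [D]
6: W B6 → L2 hit [D]
7: R B6 → L2 hit [D]
8: W B1 → L1 miss wb→B5 [D]
9: R B1 → L1 hit [D]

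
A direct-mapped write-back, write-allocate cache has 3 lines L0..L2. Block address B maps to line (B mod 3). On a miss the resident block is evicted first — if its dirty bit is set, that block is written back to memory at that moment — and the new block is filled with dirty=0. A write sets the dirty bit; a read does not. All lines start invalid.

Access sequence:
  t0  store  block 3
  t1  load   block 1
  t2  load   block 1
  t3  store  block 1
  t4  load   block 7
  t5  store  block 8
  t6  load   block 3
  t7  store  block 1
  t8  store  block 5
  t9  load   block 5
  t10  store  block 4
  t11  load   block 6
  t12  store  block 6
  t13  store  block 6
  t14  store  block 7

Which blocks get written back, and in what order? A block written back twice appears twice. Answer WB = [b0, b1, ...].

WB = [1, 8, 1, 3, 4]

0: W B3 -> L0 miss  d=D]
1: R B1 -> L1 miss  d=-]
2: R B1 -> L1 hit  d=-]
3: W B1 -> L1 hit  d=D]
4: R B7 -> L1 miss wb->B1  d=-]
5: W B8 -> L2 miss  d=D]
6: R B3 -> L0 hit  d=D]
7: W B1 -> L1 miss  d=D]
8: W B5 -> L2 miss wb->B8  d=D]
9: R B5 -> L2 hit  d=D]
10: W B4 -> L1 miss wb->B1  d=D]
11: R B6 -> L0 miss wb->B3  d=-]
12: W B6 -> L0 hit  d=D]
13: W B6 -> L0 hit  d=D]
14: W B7 -> L1 miss wb->B4  d=D]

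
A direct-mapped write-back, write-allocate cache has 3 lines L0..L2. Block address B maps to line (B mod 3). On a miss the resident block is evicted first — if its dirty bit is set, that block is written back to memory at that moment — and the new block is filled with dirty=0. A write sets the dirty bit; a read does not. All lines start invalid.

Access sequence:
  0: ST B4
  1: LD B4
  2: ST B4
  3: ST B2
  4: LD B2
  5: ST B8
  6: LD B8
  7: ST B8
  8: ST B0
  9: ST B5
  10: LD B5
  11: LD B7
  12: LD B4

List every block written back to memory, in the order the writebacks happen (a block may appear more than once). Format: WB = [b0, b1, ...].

WB = [2, 8, 4]

  0 | W B4 → L1 miss [D]
  1 | R B4 → L1 hit [D]
  2 | W B4 → L1 hit [D]
  3 | W B2 → L2 miss [D]
  4 | R B2 → L2 hit [D]
  5 | W B8 → L2 miss wb→B2 [D]
  6 | R B8 → L2 hit [D]
  7 | W B8 → L2 hit [D]
  8 | W B0 → L0 miss [D]
  9 | W B5 → L2 miss wb→B8 [D]
  10 | R B5 → L2 hit [D]
  11 | R B7 → L1 miss wb→B4 [-]
  12 | R B4 → L1 miss [-]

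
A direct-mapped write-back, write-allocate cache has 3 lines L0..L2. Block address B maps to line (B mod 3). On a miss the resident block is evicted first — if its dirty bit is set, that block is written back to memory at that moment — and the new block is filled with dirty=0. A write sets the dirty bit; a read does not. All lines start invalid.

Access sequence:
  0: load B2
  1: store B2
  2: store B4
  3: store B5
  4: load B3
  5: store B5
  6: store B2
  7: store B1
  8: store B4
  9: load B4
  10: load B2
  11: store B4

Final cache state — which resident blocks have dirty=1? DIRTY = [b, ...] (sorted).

0: R B2 → L2 miss [-]
1: W B2 → L2 hit [D]
2: W B4 → L1 miss [D]
3: W B5 → L2 miss wb→B2 [D]
4: R B3 → L0 miss [-]
5: W B5 → L2 hit [D]
6: W B2 → L2 miss wb→B5 [D]
7: W B1 → L1 miss wb→B4 [D]
8: W B4 → L1 miss wb→B1 [D]
9: R B4 → L1 hit [D]
10: R B2 → L2 hit [D]
11: W B4 → L1 hit [D]

DIRTY = [2, 4]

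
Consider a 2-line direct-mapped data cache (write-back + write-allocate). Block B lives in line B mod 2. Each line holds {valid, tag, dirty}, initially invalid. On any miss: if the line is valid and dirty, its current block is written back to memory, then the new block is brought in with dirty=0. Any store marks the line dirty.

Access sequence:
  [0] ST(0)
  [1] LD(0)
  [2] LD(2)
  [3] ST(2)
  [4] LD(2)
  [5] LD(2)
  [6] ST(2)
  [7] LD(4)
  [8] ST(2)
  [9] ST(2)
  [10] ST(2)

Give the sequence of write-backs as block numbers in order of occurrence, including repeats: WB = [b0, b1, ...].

0: W B0 → L0 miss [D]
1: R B0 → L0 hit [D]
2: R B2 → L0 miss wb→B0 [-]
3: W B2 → L0 hit [D]
4: R B2 → L0 hit [D]
5: R B2 → L0 hit [D]
6: W B2 → L0 hit [D]
7: R B4 → L0 miss wb→B2 [-]
8: W B2 → L0 miss [D]
9: W B2 → L0 hit [D]
10: W B2 → L0 hit [D]

WB = [0, 2]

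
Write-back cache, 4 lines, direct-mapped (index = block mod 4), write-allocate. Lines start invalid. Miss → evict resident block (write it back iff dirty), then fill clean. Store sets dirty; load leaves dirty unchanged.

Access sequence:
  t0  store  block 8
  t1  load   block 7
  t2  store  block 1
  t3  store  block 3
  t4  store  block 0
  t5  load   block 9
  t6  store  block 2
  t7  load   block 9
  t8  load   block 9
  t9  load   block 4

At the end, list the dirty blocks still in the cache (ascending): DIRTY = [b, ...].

0: W B8 -> L0 miss  d=D]
1: R B7 -> L3 miss  d=-]
2: W B1 -> L1 miss  d=D]
3: W B3 -> L3 miss  d=D]
4: W B0 -> L0 miss wb->B8  d=D]
5: R B9 -> L1 miss wb->B1  d=-]
6: W B2 -> L2 miss  d=D]
7: R B9 -> L1 hit  d=-]
8: R B9 -> L1 hit  d=-]
9: R B4 -> L0 miss wb->B0  d=-]

DIRTY = [2, 3]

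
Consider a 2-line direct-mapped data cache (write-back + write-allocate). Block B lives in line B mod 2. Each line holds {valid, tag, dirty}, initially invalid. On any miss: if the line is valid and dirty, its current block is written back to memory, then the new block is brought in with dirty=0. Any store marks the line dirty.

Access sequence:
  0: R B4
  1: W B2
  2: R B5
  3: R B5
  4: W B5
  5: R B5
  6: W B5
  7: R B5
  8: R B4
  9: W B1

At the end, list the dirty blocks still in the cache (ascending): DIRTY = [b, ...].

DIRTY = [1]

  0 | R B4 → L0 miss [-]
  1 | W B2 → L0 miss [D]
  2 | R B5 → L1 miss [-]
  3 | R B5 → L1 hit [-]
  4 | W B5 → L1 hit [D]
  5 | R B5 → L1 hit [D]
  6 | W B5 → L1 hit [D]
  7 | R B5 → L1 hit [D]
  8 | R B4 → L0 miss wb→B2 [-]
  9 | W B1 → L1 miss wb→B5 [D]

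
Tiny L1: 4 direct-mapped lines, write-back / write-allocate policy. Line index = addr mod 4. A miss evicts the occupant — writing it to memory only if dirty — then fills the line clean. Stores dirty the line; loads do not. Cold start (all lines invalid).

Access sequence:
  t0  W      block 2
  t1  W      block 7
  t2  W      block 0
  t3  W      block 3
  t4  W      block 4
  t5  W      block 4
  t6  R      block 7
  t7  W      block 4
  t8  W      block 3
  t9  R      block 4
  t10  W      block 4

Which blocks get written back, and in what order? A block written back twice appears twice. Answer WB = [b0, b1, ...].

  0 | W B2 → L2 miss [D]
  1 | W B7 → L3 miss [D]
  2 | W B0 → L0 miss [D]
  3 | W B3 → L3 miss wb→B7 [D]
  4 | W B4 → L0 miss wb→B0 [D]
  5 | W B4 → L0 hit [D]
  6 | R B7 → L3 miss wb→B3 [-]
  7 | W B4 → L0 hit [D]
  8 | W B3 → L3 miss [D]
  9 | R B4 → L0 hit [D]
  10 | W B4 → L0 hit [D]

WB = [7, 0, 3]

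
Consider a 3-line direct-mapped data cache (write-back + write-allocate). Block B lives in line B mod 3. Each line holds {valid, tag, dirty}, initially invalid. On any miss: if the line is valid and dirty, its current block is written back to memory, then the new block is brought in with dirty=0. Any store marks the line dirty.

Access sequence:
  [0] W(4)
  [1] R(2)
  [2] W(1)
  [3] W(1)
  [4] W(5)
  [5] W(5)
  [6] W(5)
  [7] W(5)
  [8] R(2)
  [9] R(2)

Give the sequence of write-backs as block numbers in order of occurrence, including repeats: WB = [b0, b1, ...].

WB = [4, 5]

0: W B4 -> L1 miss  d=D]
1: R B2 -> L2 miss  d=-]
2: W B1 -> L1 miss wb->B4  d=D]
3: W B1 -> L1 hit  d=D]
4: W B5 -> L2 miss  d=D]
5: W B5 -> L2 hit  d=D]
6: W B5 -> L2 hit  d=D]
7: W B5 -> L2 hit  d=D]
8: R B2 -> L2 miss wb->B5  d=-]
9: R B2 -> L2 hit  d=-]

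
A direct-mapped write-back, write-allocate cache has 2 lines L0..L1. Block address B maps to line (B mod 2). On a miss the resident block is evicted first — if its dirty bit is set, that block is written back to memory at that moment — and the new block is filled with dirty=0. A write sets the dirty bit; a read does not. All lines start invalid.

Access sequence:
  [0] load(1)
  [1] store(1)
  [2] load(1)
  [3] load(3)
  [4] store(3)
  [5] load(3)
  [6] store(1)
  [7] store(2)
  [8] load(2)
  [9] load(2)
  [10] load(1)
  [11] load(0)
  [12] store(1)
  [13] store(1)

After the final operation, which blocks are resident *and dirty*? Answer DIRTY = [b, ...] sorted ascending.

DIRTY = [1]

0: R B1 → L1 miss [-]
1: W B1 → L1 hit [D]
2: R B1 → L1 hit [D]
3: R B3 → L1 miss wb→B1 [-]
4: W B3 → L1 hit [D]
5: R B3 → L1 hit [D]
6: W B1 → L1 miss wb→B3 [D]
7: W B2 → L0 miss [D]
8: R B2 → L0 hit [D]
9: R B2 → L0 hit [D]
10: R B1 → L1 hit [D]
11: R B0 → L0 miss wb→B2 [-]
12: W B1 → L1 hit [D]
13: W B1 → L1 hit [D]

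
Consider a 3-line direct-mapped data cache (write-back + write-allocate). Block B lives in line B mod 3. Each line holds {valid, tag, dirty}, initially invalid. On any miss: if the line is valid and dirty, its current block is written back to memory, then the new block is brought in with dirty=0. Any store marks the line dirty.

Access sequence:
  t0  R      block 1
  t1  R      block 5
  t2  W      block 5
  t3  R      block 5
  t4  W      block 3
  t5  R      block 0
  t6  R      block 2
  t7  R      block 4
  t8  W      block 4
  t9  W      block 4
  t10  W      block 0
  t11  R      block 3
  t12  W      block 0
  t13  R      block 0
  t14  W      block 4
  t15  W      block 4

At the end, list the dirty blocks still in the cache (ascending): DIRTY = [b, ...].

DIRTY = [0, 4]

0: R B1 → L1 miss [-]
1: R B5 → L2 miss [-]
2: W B5 → L2 hit [D]
3: R B5 → L2 hit [D]
4: W B3 → L0 miss [D]
5: R B0 → L0 miss wb→B3 [-]
6: R B2 → L2 miss wb→B5 [-]
7: R B4 → L1 miss [-]
8: W B4 → L1 hit [D]
9: W B4 → L1 hit [D]
10: W B0 → L0 hit [D]
11: R B3 → L0 miss wb→B0 [-]
12: W B0 → L0 miss [D]
13: R B0 → L0 hit [D]
14: W B4 → L1 hit [D]
15: W B4 → L1 hit [D]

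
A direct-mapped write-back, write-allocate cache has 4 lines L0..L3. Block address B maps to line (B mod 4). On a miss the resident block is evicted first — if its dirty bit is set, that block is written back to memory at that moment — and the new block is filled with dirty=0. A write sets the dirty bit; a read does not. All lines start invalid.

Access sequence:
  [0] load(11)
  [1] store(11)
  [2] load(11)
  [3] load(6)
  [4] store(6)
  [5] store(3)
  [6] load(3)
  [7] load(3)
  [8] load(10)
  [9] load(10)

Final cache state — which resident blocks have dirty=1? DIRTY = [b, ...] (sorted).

  0 | R B11 → L3 miss [-]
  1 | W B11 → L3 hit [D]
  2 | R B11 → L3 hit [D]
  3 | R B6 → L2 miss [-]
  4 | W B6 → L2 hit [D]
  5 | W B3 → L3 miss wb→B11 [D]
  6 | R B3 → L3 hit [D]
  7 | R B3 → L3 hit [D]
  8 | R B10 → L2 miss wb→B6 [-]
  9 | R B10 → L2 hit [-]

DIRTY = [3]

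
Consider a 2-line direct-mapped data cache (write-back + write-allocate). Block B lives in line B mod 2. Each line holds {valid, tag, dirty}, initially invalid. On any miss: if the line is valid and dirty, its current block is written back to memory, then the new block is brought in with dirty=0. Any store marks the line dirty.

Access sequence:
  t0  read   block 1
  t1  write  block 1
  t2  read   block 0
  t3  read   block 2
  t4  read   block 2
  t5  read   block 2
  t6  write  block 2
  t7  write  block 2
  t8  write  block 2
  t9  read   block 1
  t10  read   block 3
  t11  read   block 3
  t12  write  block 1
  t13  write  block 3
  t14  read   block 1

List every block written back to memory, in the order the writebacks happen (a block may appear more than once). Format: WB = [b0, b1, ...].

WB = [1, 1, 3]

0: R B1 → L1 miss [-]
1: W B1 → L1 hit [D]
2: R B0 → L0 miss [-]
3: R B2 → L0 miss [-]
4: R B2 → L0 hit [-]
5: R B2 → L0 hit [-]
6: W B2 → L0 hit [D]
7: W B2 → L0 hit [D]
8: W B2 → L0 hit [D]
9: R B1 → L1 hit [D]
10: R B3 → L1 miss wb→B1 [-]
11: R B3 → L1 hit [-]
12: W B1 → L1 miss [D]
13: W B3 → L1 miss wb→B1 [D]
14: R B1 → L1 miss wb→B3 [-]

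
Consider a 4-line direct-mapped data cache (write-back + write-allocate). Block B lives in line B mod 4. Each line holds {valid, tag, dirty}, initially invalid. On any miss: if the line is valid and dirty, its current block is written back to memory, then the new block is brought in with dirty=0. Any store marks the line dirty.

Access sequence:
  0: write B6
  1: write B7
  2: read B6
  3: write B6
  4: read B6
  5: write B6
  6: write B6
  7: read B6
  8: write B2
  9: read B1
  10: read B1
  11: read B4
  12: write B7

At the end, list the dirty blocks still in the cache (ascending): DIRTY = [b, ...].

DIRTY = [2, 7]

0: W B6 -> L2 miss  d=D]
1: W B7 -> L3 miss  d=D]
2: R B6 -> L2 hit  d=D]
3: W B6 -> L2 hit  d=D]
4: R B6 -> L2 hit  d=D]
5: W B6 -> L2 hit  d=D]
6: W B6 -> L2 hit  d=D]
7: R B6 -> L2 hit  d=D]
8: W B2 -> L2 miss wb->B6  d=D]
9: R B1 -> L1 miss  d=-]
10: R B1 -> L1 hit  d=-]
11: R B4 -> L0 miss  d=-]
12: W B7 -> L3 hit  d=D]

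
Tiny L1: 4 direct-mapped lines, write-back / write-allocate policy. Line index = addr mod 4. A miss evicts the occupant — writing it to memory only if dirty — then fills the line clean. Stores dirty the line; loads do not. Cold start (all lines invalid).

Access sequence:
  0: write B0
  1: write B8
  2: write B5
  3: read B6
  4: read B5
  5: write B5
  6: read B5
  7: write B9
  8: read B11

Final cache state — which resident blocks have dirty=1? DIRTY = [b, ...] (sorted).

  0 | W B0 → L0 miss [D]
  1 | W B8 → L0 miss wb→B0 [D]
  2 | W B5 → L1 miss [D]
  3 | R B6 → L2 miss [-]
  4 | R B5 → L1 hit [D]
  5 | W B5 → L1 hit [D]
  6 | R B5 → L1 hit [D]
  7 | W B9 → L1 miss wb→B5 [D]
  8 | R B11 → L3 miss [-]

DIRTY = [8, 9]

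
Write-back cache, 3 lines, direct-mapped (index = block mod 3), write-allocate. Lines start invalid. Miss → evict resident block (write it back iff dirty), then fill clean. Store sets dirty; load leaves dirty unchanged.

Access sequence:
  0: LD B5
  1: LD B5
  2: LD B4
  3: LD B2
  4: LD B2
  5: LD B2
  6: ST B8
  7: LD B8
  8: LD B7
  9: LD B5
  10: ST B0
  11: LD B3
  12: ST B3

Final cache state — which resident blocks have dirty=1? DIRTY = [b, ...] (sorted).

DIRTY = [3]

0: R B5 → L2 miss [-]
1: R B5 → L2 hit [-]
2: R B4 → L1 miss [-]
3: R B2 → L2 miss [-]
4: R B2 → L2 hit [-]
5: R B2 → L2 hit [-]
6: W B8 → L2 miss [D]
7: R B8 → L2 hit [D]
8: R B7 → L1 miss [-]
9: R B5 → L2 miss wb→B8 [-]
10: W B0 → L0 miss [D]
11: R B3 → L0 miss wb→B0 [-]
12: W B3 → L0 hit [D]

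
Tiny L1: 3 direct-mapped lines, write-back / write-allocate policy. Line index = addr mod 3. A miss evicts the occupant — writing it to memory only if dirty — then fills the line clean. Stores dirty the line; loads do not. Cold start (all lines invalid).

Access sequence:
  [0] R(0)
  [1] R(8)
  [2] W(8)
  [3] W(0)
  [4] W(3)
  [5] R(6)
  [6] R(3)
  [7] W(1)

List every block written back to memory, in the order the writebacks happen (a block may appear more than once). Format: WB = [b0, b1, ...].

WB = [0, 3]

0: R B0 -> L0 miss  d=-]
1: R B8 -> L2 miss  d=-]
2: W B8 -> L2 hit  d=D]
3: W B0 -> L0 hit  d=D]
4: W B3 -> L0 miss wb->B0  d=D]
5: R B6 -> L0 miss wb->B3  d=-]
6: R B3 -> L0 miss  d=-]
7: W B1 -> L1 miss  d=D]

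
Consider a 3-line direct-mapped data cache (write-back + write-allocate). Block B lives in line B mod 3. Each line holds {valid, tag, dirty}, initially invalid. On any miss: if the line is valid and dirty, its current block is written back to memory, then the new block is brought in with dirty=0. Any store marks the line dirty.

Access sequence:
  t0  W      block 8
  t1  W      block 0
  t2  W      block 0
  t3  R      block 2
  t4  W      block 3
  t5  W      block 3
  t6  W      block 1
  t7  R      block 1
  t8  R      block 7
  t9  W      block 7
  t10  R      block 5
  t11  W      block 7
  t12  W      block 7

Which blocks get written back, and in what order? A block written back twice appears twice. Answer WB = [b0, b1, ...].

0: W B8 → L2 miss [D]
1: W B0 → L0 miss [D]
2: W B0 → L0 hit [D]
3: R B2 → L2 miss wb→B8 [-]
4: W B3 → L0 miss wb→B0 [D]
5: W B3 → L0 hit [D]
6: W B1 → L1 miss [D]
7: R B1 → L1 hit [D]
8: R B7 → L1 miss wb→B1 [-]
9: W B7 → L1 hit [D]
10: R B5 → L2 miss [-]
11: W B7 → L1 hit [D]
12: W B7 → L1 hit [D]

WB = [8, 0, 1]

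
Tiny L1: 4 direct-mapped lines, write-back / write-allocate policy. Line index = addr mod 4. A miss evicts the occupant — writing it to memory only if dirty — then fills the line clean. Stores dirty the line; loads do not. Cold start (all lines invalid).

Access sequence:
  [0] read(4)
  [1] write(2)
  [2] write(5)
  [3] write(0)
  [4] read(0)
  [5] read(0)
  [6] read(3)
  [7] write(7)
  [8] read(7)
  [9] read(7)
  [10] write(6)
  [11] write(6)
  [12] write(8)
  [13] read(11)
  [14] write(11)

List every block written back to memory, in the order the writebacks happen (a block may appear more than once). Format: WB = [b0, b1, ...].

WB = [2, 0, 7]

0: R B4 -> L0 miss  d=-]
1: W B2 -> L2 miss  d=D]
2: W B5 -> L1 miss  d=D]
3: W B0 -> L0 miss  d=D]
4: R B0 -> L0 hit  d=D]
5: R B0 -> L0 hit  d=D]
6: R B3 -> L3 miss  d=-]
7: W B7 -> L3 miss  d=D]
8: R B7 -> L3 hit  d=D]
9: R B7 -> L3 hit  d=D]
10: W B6 -> L2 miss wb->B2  d=D]
11: W B6 -> L2 hit  d=D]
12: W B8 -> L0 miss wb->B0  d=D]
13: R B11 -> L3 miss wb->B7  d=-]
14: W B11 -> L3 hit  d=D]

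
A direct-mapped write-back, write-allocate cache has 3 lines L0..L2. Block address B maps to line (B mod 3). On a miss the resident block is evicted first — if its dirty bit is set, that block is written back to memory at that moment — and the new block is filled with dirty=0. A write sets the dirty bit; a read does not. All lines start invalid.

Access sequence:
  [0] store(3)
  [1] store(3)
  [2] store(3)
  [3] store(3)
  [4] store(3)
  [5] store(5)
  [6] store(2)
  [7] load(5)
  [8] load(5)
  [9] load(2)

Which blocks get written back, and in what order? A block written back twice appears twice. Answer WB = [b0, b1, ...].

0: W B3 -> L0 miss  d=D]
1: W B3 -> L0 hit  d=D]
2: W B3 -> L0 hit  d=D]
3: W B3 -> L0 hit  d=D]
4: W B3 -> L0 hit  d=D]
5: W B5 -> L2 miss  d=D]
6: W B2 -> L2 miss wb->B5  d=D]
7: R B5 -> L2 miss wb->B2  d=-]
8: R B5 -> L2 hit  d=-]
9: R B2 -> L2 miss  d=-]

WB = [5, 2]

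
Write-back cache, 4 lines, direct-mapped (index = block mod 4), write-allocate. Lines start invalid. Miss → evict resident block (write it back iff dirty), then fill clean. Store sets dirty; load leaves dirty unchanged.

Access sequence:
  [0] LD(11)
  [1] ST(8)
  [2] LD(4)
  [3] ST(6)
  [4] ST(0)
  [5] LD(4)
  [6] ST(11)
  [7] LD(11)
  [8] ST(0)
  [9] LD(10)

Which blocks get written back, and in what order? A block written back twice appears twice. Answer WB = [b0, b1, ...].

WB = [8, 0, 6]

  0 | R B11 → L3 miss [-]
  1 | W B8 → L0 miss [D]
  2 | R B4 → L0 miss wb→B8 [-]
  3 | W B6 → L2 miss [D]
  4 | W B0 → L0 miss [D]
  5 | R B4 → L0 miss wb→B0 [-]
  6 | W B11 → L3 hit [D]
  7 | R B11 → L3 hit [D]
  8 | W B0 → L0 miss [D]
  9 | R B10 → L2 miss wb→B6 [-]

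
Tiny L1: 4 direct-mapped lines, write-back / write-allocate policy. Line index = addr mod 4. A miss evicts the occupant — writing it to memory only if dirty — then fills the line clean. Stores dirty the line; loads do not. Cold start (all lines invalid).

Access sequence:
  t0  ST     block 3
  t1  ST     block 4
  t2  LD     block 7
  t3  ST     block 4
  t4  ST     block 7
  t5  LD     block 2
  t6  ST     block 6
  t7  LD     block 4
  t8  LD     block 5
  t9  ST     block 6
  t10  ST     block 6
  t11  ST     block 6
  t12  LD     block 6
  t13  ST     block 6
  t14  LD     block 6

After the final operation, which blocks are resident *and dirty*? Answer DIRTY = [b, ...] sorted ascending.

0: W B3 -> L3 miss  d=D]
1: W B4 -> L0 miss  d=D]
2: R B7 -> L3 miss wb->B3  d=-]
3: W B4 -> L0 hit  d=D]
4: W B7 -> L3 hit  d=D]
5: R B2 -> L2 miss  d=-]
6: W B6 -> L2 miss  d=D]
7: R B4 -> L0 hit  d=D]
8: R B5 -> L1 miss  d=-]
9: W B6 -> L2 hit  d=D]
10: W B6 -> L2 hit  d=D]
11: W B6 -> L2 hit  d=D]
12: R B6 -> L2 hit  d=D]
13: W B6 -> L2 hit  d=D]
14: R B6 -> L2 hit  d=D]

DIRTY = [4, 6, 7]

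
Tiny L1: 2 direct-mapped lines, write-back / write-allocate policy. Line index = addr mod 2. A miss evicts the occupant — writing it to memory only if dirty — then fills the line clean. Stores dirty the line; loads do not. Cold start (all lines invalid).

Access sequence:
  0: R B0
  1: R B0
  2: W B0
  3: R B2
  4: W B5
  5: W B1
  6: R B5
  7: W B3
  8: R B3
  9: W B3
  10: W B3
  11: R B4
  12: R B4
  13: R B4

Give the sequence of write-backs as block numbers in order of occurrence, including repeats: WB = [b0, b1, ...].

WB = [0, 5, 1]

0: R B0 -> L0 miss  d=-]
1: R B0 -> L0 hit  d=-]
2: W B0 -> L0 hit  d=D]
3: R B2 -> L0 miss wb->B0  d=-]
4: W B5 -> L1 miss  d=D]
5: W B1 -> L1 miss wb->B5  d=D]
6: R B5 -> L1 miss wb->B1  d=-]
7: W B3 -> L1 miss  d=D]
8: R B3 -> L1 hit  d=D]
9: W B3 -> L1 hit  d=D]
10: W B3 -> L1 hit  d=D]
11: R B4 -> L0 miss  d=-]
12: R B4 -> L0 hit  d=-]
13: R B4 -> L0 hit  d=-]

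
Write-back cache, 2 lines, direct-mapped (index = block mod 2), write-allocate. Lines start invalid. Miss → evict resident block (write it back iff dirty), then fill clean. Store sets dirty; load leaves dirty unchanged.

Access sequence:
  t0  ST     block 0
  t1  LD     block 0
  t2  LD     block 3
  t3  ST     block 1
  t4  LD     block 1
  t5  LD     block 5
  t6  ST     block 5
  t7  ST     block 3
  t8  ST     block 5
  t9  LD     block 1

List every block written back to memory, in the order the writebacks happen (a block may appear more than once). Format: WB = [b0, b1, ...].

WB = [1, 5, 3, 5]

0: W B0 -> L0 miss  d=D]
1: R B0 -> L0 hit  d=D]
2: R B3 -> L1 miss  d=-]
3: W B1 -> L1 miss  d=D]
4: R B1 -> L1 hit  d=D]
5: R B5 -> L1 miss wb->B1  d=-]
6: W B5 -> L1 hit  d=D]
7: W B3 -> L1 miss wb->B5  d=D]
8: W B5 -> L1 miss wb->B3  d=D]
9: R B1 -> L1 miss wb->B5  d=-]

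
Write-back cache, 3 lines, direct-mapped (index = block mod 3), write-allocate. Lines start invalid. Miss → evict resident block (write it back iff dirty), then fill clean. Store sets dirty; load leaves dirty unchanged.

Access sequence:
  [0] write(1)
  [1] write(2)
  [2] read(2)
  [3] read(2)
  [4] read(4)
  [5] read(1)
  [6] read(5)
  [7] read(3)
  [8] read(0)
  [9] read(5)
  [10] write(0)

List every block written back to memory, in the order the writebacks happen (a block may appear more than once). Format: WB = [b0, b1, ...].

WB = [1, 2]

0: W B1 -> L1 miss  d=D]
1: W B2 -> L2 miss  d=D]
2: R B2 -> L2 hit  d=D]
3: R B2 -> L2 hit  d=D]
4: R B4 -> L1 miss wb->B1  d=-]
5: R B1 -> L1 miss  d=-]
6: R B5 -> L2 miss wb->B2  d=-]
7: R B3 -> L0 miss  d=-]
8: R B0 -> L0 miss  d=-]
9: R B5 -> L2 hit  d=-]
10: W B0 -> L0 hit  d=D]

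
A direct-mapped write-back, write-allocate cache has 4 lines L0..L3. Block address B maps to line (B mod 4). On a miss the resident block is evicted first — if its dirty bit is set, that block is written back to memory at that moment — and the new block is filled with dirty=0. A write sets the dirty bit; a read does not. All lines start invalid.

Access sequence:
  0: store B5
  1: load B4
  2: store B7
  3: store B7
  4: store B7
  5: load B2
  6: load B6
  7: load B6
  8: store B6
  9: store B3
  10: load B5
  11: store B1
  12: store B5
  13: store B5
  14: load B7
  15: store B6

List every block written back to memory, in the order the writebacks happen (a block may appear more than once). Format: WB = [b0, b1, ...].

WB = [7, 5, 1, 3]

0: W B5 -> L1 miss  d=D]
1: R B4 -> L0 miss  d=-]
2: W B7 -> L3 miss  d=D]
3: W B7 -> L3 hit  d=D]
4: W B7 -> L3 hit  d=D]
5: R B2 -> L2 miss  d=-]
6: R B6 -> L2 miss  d=-]
7: R B6 -> L2 hit  d=-]
8: W B6 -> L2 hit  d=D]
9: W B3 -> L3 miss wb->B7  d=D]
10: R B5 -> L1 hit  d=D]
11: W B1 -> L1 miss wb->B5  d=D]
12: W B5 -> L1 miss wb->B1  d=D]
13: W B5 -> L1 hit  d=D]
14: R B7 -> L3 miss wb->B3  d=-]
15: W B6 -> L2 hit  d=D]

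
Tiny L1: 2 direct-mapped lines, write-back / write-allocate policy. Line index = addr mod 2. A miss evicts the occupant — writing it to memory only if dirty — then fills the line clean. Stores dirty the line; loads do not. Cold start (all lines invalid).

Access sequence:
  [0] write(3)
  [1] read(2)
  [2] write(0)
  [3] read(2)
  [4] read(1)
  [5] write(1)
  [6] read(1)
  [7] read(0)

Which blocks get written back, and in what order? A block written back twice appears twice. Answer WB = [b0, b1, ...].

WB = [0, 3]

  0 | W B3 → L1 miss [D]
  1 | R B2 → L0 miss [-]
  2 | W B0 → L0 miss [D]
  3 | R B2 → L0 miss wb→B0 [-]
  4 | R B1 → L1 miss wb→B3 [-]
  5 | W B1 → L1 hit [D]
  6 | R B1 → L1 hit [D]
  7 | R B0 → L0 miss [-]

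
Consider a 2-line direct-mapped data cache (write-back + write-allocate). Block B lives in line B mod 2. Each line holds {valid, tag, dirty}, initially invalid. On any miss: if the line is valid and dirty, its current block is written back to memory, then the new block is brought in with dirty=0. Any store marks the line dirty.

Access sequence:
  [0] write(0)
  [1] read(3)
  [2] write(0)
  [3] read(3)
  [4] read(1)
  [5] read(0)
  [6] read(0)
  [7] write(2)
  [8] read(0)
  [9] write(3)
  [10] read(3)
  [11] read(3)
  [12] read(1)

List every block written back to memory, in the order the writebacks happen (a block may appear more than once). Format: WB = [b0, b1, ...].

WB = [0, 2, 3]

0: W B0 → L0 miss [D]
1: R B3 → L1 miss [-]
2: W B0 → L0 hit [D]
3: R B3 → L1 hit [-]
4: R B1 → L1 miss [-]
5: R B0 → L0 hit [D]
6: R B0 → L0 hit [D]
7: W B2 → L0 miss wb→B0 [D]
8: R B0 → L0 miss wb→B2 [-]
9: W B3 → L1 miss [D]
10: R B3 → L1 hit [D]
11: R B3 → L1 hit [D]
12: R B1 → L1 miss wb→B3 [-]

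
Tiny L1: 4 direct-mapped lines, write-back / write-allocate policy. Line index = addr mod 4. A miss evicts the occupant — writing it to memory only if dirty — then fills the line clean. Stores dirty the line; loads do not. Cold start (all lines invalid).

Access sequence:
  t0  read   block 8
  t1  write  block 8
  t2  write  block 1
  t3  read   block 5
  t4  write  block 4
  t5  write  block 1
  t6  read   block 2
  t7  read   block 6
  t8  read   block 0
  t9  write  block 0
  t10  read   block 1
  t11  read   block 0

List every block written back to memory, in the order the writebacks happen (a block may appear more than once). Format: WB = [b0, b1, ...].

WB = [1, 8, 4]

  0 | R B8 → L0 miss [-]
  1 | W B8 → L0 hit [D]
  2 | W B1 → L1 miss [D]
  3 | R B5 → L1 miss wb→B1 [-]
  4 | W B4 → L0 miss wb→B8 [D]
  5 | W B1 → L1 miss [D]
  6 | R B2 → L2 miss [-]
  7 | R B6 → L2 miss [-]
  8 | R B0 → L0 miss wb→B4 [-]
  9 | W B0 → L0 hit [D]
  10 | R B1 → L1 hit [D]
  11 | R B0 → L0 hit [D]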